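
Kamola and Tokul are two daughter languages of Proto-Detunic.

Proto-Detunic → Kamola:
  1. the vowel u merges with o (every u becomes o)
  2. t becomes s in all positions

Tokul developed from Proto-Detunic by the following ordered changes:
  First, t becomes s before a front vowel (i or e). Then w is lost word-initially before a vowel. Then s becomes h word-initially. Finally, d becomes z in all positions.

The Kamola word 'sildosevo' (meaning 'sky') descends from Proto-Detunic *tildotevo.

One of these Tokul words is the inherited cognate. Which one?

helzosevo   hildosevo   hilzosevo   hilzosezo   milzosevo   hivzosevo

Tokul: *tildotevo > sildosevo > hildosevo > hilzosevo  (by palatalisation, debuccalisation, unconditioned shift)
Among the options, 'hilzosevo' alone shows every Tokul change applied in order.

hilzosevo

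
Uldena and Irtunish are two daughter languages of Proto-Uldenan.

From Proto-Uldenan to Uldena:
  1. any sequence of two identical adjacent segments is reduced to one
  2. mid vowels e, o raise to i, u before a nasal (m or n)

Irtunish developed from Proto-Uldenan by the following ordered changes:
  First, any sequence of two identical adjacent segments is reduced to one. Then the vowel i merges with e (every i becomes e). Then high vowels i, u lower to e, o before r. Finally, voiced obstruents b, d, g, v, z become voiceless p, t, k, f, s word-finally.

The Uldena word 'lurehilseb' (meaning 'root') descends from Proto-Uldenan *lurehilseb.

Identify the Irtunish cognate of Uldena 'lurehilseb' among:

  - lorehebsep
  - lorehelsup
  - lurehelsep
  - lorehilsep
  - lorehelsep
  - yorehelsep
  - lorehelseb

lorehelsep

Irtunish: start from *lurehilseb.
  rule 1: no change — lurehilseb
  rule 2 (vowel merger): lurehilseb → lurehelseb
  rule 3 (pre-rhotic lowering): lurehelseb → lorehelseb
  rule 4 (final devoicing): lorehelseb → lorehelsep
  ⇒ Irtunish lorehelsep
Only 'lorehelsep' matches the regular Irtunish development of *lurehilseb.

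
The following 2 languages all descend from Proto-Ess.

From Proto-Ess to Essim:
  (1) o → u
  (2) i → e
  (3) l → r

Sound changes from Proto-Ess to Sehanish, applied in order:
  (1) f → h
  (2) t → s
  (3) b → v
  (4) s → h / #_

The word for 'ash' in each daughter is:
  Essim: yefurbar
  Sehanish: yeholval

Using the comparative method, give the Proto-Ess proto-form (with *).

*yefolbal

Position 6: Essim has b, Sehanish has v. Essim preserves b here (none of its changes turn any other segment into b), so the proto-segment is *b.
Position 5: Essim has r, Sehanish has l. Sehanish preserves l here (none of its changes turn any other segment into l), so the proto-segment is *l.
This points to *yefolbal. Verify forward in each daughter:
Essim: start from *yefolbal.
  rule 1 (vowel merger): yefolbal → yefulbal
  rule 2: no change — yefulbal
  rule 3 (unconditioned shift): yefulbal → yefurbar
  ⇒ Essim yefurbar
Sehanish: *yefolbal
  yefolbal → yeholbal   [unconditioned shift]
  yeholbal (rule 2 does not apply)
  yeholbal → yeholval   [unconditioned shift]
  yeholval (rule 4 does not apply)
  giving Sehanish yeholval.
*yefolbal is the unique common source.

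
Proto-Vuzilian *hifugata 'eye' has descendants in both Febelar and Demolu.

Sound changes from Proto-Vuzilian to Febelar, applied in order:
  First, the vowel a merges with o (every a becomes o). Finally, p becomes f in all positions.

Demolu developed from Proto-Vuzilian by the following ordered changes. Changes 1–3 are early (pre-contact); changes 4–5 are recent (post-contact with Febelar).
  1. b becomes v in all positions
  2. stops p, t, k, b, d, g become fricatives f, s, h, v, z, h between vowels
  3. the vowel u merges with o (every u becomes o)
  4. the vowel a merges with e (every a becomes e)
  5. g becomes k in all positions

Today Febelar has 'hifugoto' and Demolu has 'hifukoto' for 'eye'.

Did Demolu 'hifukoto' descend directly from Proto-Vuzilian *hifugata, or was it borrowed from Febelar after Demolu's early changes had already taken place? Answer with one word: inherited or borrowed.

If inherited, *hifugata would pass through all of Demolu's changes:
Demolu: start from *hifugata.
  rule 1: no change — hifugata
  rule 2 (intervocalic lenition): hifugata → hifuhasa
  rule 3 (vowel merger): hifuhasa → hifohasa
  rule 4 (vowel merger): hifohasa → hifohese
  rule 5: no change — hifohese
  ⇒ Demolu hifohese
If borrowed from Febelar 'hifugoto' after the early changes, it would undergo only the recent ones:
  rule 4 (vowel merger): no change (hifugoto)
  rule 5 (unconditioned shift): hifugoto → hifukoto
  ⇒ as a loan: hifukoto
Demolu 'hifukoto' matches the loan outcome 'hifukoto', not the inherited 'hifohese' — it skipped the early Demolu changes, so it was borrowed from Febelar.

borrowed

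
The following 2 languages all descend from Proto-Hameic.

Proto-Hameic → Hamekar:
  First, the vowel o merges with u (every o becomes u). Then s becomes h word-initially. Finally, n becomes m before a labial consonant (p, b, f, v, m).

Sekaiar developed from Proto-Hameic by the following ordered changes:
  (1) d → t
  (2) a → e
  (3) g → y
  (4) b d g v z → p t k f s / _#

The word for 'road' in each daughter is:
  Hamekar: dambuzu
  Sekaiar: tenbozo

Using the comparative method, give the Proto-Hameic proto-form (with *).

*danbozo

Position 2: Hamekar has a, Sekaiar has e. Hamekar preserves a here (none of its changes turn any other segment into a), so the proto-segment is *a.
Position 5: Hamekar has u, Sekaiar has o. Sekaiar preserves o here (none of its changes turn any other segment into o), so the proto-segment is *o.
This points to *danbozo. Verify forward in each daughter:
Hamekar: *danbozo
  danbozo → danbuzu   [vowel merger]
  danbuzu (rule 2 does not apply)
  danbuzu → dambuzu   [nasal place assimilation]
  giving Hamekar dambuzu.
Sekaiar: *danbozo > tanbozo > tenbozo  (by unconditioned shift, vowel merger)
*danbozo is the unique common source.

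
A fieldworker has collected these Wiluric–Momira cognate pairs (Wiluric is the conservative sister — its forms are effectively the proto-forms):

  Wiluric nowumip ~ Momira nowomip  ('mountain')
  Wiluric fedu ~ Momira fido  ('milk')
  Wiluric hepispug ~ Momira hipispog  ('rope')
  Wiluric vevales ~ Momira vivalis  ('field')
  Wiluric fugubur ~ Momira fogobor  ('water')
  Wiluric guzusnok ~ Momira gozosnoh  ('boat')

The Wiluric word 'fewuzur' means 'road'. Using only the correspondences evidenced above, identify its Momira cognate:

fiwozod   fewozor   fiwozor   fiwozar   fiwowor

fedu ~ fido, vevales ~ vivalis — Wiluric e corresponds to Momira i after a consonant, before a consonant other than r, m, n, p, b, f, v.
hepispug ~ hipispog, fugubur ~ fogobor — Wiluric u corresponds to Momira o after a consonant, before a consonant other than r, m, n, p, b, f, v.
fugubur ~ fogobor — Wiluric u corresponds to Momira o after a consonant, before r.
Applying these to Wiluric 'fewuzur':
  fewuzur → fiwuzur   (e→i after a consonant, before a consonant other than r, m, n, p, b, f, v)
  fiwuzur → fiwozur   (u→o after a consonant, before a consonant other than r, m, n, p, b, f, v)
  fiwozur → fiwozor   (u→o after a consonant, before r)
So the Momira cognate is 'fiwozor'.

fiwozor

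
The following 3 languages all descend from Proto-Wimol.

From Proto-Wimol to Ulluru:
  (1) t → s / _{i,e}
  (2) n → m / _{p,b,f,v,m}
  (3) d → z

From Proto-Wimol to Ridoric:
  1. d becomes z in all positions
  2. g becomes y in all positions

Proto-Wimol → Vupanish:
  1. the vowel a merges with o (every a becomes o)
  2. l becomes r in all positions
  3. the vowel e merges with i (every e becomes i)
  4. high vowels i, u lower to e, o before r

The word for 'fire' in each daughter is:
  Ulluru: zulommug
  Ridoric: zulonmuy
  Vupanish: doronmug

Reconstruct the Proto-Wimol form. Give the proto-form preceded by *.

*dulonmug

Position 1: Ulluru has z, Ridoric has z, Vupanish has d. Vupanish preserves d here (none of its changes turn any other segment into d), so the proto-segment is *d.
Position 2: Ulluru has u, Ridoric has u, Vupanish has o. Ulluru preserves u here (none of its changes turn any other segment into u), so the proto-segment is *u.
Position 8: Ulluru has g, Ridoric has y, Vupanish has g. Ulluru preserves g here (none of its changes turn any other segment into g), so the proto-segment is *g.
This points to *dulonmug. Verify forward in each daughter:
Ulluru: *dulonmug
  dulonmug (rule 1 does not apply)
  dulonmug → dulommug   [nasal place assimilation]
  dulommug → zulommug   [unconditioned shift]
  giving Ulluru zulommug.
Ridoric: *dulonmug > zulonmug > zulonmuy  (by unconditioned shift, unconditioned shift)
Vupanish: *dulonmug > duronmug > doronmug  (by unconditioned shift, pre-rhotic lowering)
*dulonmug is the unique common source.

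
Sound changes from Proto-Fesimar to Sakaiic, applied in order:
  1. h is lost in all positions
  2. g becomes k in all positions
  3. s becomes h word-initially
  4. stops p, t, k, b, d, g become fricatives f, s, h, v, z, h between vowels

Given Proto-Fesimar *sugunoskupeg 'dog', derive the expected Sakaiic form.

huhunoskufek

Sakaiic: *sugunoskupeg
  sugunoskupeg (rule 1 does not apply)
  sugunoskupeg → sukunoskupek   [unconditioned shift]
  sukunoskupek → hukunoskupek   [debuccalisation]
  hukunoskupek → huhunoskufek   [intervocalic lenition]
  giving Sakaiic huhunoskufek.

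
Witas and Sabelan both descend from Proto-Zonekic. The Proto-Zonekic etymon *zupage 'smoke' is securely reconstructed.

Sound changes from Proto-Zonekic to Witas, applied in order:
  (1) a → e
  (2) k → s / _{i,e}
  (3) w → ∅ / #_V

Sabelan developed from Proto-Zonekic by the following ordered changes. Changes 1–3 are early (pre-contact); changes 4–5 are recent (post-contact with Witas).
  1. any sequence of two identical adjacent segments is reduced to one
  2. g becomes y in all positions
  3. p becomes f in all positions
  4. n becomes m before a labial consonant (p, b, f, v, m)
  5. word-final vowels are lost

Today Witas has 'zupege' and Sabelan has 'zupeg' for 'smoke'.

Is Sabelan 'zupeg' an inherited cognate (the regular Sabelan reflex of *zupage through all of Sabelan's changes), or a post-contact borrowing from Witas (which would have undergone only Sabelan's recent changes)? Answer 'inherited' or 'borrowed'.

borrowed

If inherited, *zupage would pass through all of Sabelan's changes:
Sabelan: *zupage > zupaye > zufaye > zufay  (by unconditioned shift, unconditioned shift, apocope)
If borrowed from Witas 'zupege' after the early changes, it would undergo only the recent ones:
  rule 4 (nasal place assimilation): no change (zupege)
  rule 5 (apocope): zupege → zupeg
  ⇒ as a loan: zupeg
Sabelan 'zupeg' matches the loan outcome 'zupeg', not the inherited 'zufay' — it skipped the early Sabelan changes, so it was borrowed from Witas.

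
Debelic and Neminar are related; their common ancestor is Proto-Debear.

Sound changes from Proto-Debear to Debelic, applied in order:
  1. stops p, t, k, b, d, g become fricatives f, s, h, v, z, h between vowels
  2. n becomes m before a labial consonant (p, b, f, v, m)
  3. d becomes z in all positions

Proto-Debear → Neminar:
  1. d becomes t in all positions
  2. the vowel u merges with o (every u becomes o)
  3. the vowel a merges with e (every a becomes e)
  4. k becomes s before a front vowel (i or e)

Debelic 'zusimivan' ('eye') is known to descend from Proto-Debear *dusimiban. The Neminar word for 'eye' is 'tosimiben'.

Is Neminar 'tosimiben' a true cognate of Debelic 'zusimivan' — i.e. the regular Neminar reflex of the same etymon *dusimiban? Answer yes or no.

Derive the expected Neminar reflex of *dusimiban:
Neminar: *dusimiban > tusimiban > tosimiban > tosimiben  (by unconditioned shift, vowel merger, vowel merger)
Neminar 'tosimiben' matches the regular reflex exactly, so the pair is cognate.

yes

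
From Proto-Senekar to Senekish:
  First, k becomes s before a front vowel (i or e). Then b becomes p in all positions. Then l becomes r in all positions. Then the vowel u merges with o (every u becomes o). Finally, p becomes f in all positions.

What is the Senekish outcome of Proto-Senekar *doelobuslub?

doerofosrof

Senekish: *doelobuslub
  doelobuslub (rule 1 does not apply)
  doelobuslub → doelopuslup   [unconditioned shift]
  doelopuslup → doeropusrup   [unconditioned shift]
  doeropusrup → doeroposrop   [vowel merger]
  doeroposrop → doerofosrof   [unconditioned shift]
  giving Senekish doerofosrof.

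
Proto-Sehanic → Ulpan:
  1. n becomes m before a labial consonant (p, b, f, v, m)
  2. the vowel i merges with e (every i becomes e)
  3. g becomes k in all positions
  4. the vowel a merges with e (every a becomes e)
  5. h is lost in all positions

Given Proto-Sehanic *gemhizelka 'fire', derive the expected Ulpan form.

Ulpan: *gemhizelka > gemhezelka > kemhezelka > kemhezelke > kemezelke  (by vowel merger, unconditioned shift, vowel merger, h-loss)

kemezelke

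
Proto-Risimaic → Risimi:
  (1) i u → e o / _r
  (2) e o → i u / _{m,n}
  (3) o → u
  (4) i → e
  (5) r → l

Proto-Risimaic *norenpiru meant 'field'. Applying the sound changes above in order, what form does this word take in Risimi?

nulenpelu

Risimi: *norenpiru
  norenpiru → norenperu   [pre-rhotic lowering]
  norenperu → norinperu   [pre-nasal raising]
  norinperu → nurinperu   [vowel merger]
  nurinperu → nurenperu   [vowel merger]
  nurenperu → nulenpelu   [unconditioned shift]
  giving Risimi nulenpelu.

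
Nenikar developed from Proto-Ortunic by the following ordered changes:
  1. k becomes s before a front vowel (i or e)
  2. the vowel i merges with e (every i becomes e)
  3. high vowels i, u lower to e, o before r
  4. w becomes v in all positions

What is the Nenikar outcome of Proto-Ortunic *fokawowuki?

Nenikar: *fokawowuki > fokawowusi > fokawowuse > fokavovuse  (by palatalisation, vowel merger, unconditioned shift)

fokavovuse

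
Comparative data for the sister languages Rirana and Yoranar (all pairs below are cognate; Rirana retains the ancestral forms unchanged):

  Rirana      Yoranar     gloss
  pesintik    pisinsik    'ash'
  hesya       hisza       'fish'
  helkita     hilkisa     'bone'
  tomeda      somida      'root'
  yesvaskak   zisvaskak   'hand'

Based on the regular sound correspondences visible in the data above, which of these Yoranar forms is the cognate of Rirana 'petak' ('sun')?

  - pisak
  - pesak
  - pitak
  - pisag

pisak

pesintik ~ pisinsik, hesya ~ hisza — Rirana e corresponds to Yoranar i after a consonant, before a consonant other than r, m, n, p, b, f, v.
helkita ~ hilkisa — Rirana t corresponds to Yoranar s between vowels (before a back vowel).
Applying these to Rirana 'petak':
  petak → pitak   (e→i after a consonant, before a consonant other than r, m, n, p, b, f, v)
  pitak → pisak   (t→s between vowels (before a back vowel))
So the Yoranar cognate is 'pisak'.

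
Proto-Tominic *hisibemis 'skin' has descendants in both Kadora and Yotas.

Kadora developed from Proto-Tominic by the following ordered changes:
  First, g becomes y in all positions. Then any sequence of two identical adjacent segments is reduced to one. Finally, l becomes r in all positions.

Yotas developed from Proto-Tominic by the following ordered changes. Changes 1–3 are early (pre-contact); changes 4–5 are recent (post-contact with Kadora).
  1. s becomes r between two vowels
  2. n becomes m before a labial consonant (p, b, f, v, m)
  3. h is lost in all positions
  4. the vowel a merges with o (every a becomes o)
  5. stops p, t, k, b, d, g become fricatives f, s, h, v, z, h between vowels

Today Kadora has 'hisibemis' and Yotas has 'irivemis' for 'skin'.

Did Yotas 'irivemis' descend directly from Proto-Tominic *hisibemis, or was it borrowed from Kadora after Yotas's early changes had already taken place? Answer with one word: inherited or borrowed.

If inherited, *hisibemis would pass through all of Yotas's changes:
Yotas: *hisibemis
  hisibemis → hiribemis   [rhotacism]
  hiribemis (rule 2 does not apply)
  hiribemis → iribemis   [h-loss]
  iribemis (rule 4 does not apply)
  iribemis → irivemis   [intervocalic lenition]
  giving Yotas irivemis.
If borrowed from Kadora 'hisibemis' after the early changes, it would undergo only the recent ones:
  rule 4 (vowel merger): no change (hisibemis)
  rule 5 (intervocalic lenition): hisibemis → hisivemis
  ⇒ as a loan: hisivemis
Yotas 'irivemis' matches the inherited outcome exactly, so it is an inherited cognate, not a loan.

inherited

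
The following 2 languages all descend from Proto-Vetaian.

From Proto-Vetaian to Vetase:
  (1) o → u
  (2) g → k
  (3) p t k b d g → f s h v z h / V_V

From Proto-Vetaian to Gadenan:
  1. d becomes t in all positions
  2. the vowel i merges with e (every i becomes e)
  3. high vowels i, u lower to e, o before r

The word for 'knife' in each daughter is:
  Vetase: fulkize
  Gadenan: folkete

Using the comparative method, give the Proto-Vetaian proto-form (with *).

*folkide

Position 2: Vetase has u, Gadenan has o. Taking the neighbouring segments as reconstructed: Vetase u could go back to *o or *u; Gadenan o can only go back to *o — the one source consistent with every daughter is *o.
Position 5: Vetase has i, Gadenan has e. Vetase preserves i here (none of its changes turn any other segment into i), so the proto-segment is *i.
Position 6: Vetase has z, Gadenan has t. Taking the neighbouring segments as reconstructed: Vetase z could go back to *d or *z; Gadenan t could go back to *t or *d — the one source consistent with every daughter is *d.
The remaining positions agree across the daughters. Check the candidate against every language:
Vetase: start from *folkide.
  rule 1 (vowel merger): folkide → fulkide
  rule 2: no change — fulkide
  rule 3 (intervocalic lenition): fulkide → fulkize
  ⇒ Vetase fulkize
Gadenan: start from *folkide.
  rule 1 (unconditioned shift): folkide → folkite
  rule 2 (vowel merger): folkite → folkete
  rule 3: no change — folkete
  ⇒ Gadenan folkete
Only *folkide yields all of Vetase fulkize, Gadenan folkete.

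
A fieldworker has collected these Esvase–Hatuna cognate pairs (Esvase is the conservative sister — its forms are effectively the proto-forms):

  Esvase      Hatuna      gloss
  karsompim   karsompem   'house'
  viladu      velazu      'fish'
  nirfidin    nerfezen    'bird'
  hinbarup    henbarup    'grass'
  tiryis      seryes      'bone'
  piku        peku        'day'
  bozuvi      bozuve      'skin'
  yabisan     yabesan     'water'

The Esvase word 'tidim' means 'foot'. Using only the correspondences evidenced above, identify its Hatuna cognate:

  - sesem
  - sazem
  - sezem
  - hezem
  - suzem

tiryis ~ seryes — Esvase t corresponds to Hatuna s word-initially before a front vowel.
viladu ~ velazu, nirfidin ~ nerfezen — Esvase i corresponds to Hatuna e after a consonant, before a consonant other than r, m, n, p, b, f, v.
nirfidin ~ nerfezen — Esvase d corresponds to Hatuna z between vowels (before a front vowel).
karsompim ~ karsompem — Esvase i corresponds to Hatuna e after a consonant, before a nasal.
Applying these to Esvase 'tidim':
  tidim → sidim   (t→s word-initially before a front vowel)
  sidim → sedim   (i→e after a consonant, before a consonant other than r, m, n, p, b, f, v)
  sedim → sezim   (d→z between vowels (before a front vowel))
  sezim → sezem   (i→e after a consonant, before a nasal)
So the Hatuna cognate is 'sezem'.

sezem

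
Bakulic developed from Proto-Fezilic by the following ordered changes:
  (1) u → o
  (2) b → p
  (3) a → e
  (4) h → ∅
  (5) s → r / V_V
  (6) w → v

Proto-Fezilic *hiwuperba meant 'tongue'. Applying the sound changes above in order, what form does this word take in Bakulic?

Bakulic: *hiwuperba > hiwoperba > hiwoperpa > hiwoperpe > iwoperpe > ivoperpe  (by vowel merger, unconditioned shift, vowel merger, h-loss, unconditioned shift)

ivoperpe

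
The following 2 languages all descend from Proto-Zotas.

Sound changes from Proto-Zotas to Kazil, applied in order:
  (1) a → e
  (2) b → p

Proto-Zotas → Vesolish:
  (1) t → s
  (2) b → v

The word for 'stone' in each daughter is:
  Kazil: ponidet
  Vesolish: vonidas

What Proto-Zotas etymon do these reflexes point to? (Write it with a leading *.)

Position 6: Kazil has e, Vesolish has a. Vesolish preserves a here (none of its changes turn any other segment into a), so the proto-segment is *a.
Position 1: Kazil has p, Vesolish has v. Taking the neighbouring segments as reconstructed: Kazil p could go back to *p or *b; Vesolish v could go back to *b or *v — the one source consistent with every daughter is *b.
This points to *bonidat. Verify forward in each daughter:
Kazil: *bonidat > bonidet > ponidet  (by vowel merger, unconditioned shift)
Vesolish: *bonidat > bonidas > vonidas  (by unconditioned shift, unconditioned shift)
*bonidat is the unique common source.

*bonidat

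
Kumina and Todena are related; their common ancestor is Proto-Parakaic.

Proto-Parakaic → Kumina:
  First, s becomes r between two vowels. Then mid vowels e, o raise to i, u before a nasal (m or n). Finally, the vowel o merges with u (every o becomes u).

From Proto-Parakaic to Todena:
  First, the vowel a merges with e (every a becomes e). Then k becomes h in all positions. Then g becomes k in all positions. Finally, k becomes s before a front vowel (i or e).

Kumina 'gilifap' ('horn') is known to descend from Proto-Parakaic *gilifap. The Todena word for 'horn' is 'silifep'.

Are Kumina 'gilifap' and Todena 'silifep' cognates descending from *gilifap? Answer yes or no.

yes

Derive the expected Todena reflex of *gilifap:
Todena: start from *gilifap.
  rule 1 (vowel merger): gilifap → gilifep
  rule 2: no change — gilifep
  rule 3 (unconditioned shift): gilifep → kilifep
  rule 4 (palatalisation): kilifep → silifep
  ⇒ Todena silifep
Todena 'silifep' matches the regular reflex exactly, so the pair is cognate.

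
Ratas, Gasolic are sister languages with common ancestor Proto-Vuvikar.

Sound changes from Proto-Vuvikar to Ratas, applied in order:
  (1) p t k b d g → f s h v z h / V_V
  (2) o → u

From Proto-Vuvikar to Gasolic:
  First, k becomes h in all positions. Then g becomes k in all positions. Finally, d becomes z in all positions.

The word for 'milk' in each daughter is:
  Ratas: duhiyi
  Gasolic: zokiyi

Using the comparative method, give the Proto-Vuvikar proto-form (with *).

Position 3: Ratas has h, Gasolic has k. In Gasolic, k can only continue *g, so the proto-segment is *g.
Position 1: Ratas has d, Gasolic has z. Ratas preserves d here (none of its changes turn any other segment into d), so the proto-segment is *d.
This points to *dogiyi. Verify forward in each daughter:
Ratas: start from *dogiyi.
  rule 1 (intervocalic lenition): dogiyi → dohiyi
  rule 2 (vowel merger): dohiyi → duhiyi
  ⇒ Ratas duhiyi
Gasolic: start from *dogiyi.
  rule 1: no change — dogiyi
  rule 2 (unconditioned shift): dogiyi → dokiyi
  rule 3 (unconditioned shift): dokiyi → zokiyi
  ⇒ Gasolic zokiyi
*dogiyi is the unique common source.

*dogiyi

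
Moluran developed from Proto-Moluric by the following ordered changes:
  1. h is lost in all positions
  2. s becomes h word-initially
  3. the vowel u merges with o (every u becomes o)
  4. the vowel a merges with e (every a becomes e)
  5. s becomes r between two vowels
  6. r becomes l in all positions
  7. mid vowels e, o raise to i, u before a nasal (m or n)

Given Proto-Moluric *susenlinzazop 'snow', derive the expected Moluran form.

holinlinzezop

Moluran: start from *susenlinzazop.
  rule 1: no change — susenlinzazop
  rule 2 (debuccalisation): susenlinzazop → husenlinzazop
  rule 3 (vowel merger): husenlinzazop → hosenlinzazop
  rule 4 (vowel merger): hosenlinzazop → hosenlinzezop
  rule 5 (rhotacism): hosenlinzezop → horenlinzezop
  rule 6 (unconditioned shift): horenlinzezop → holenlinzezop
  rule 7 (pre-nasal raising): holenlinzezop → holinlinzezop
  ⇒ Moluran holinlinzezop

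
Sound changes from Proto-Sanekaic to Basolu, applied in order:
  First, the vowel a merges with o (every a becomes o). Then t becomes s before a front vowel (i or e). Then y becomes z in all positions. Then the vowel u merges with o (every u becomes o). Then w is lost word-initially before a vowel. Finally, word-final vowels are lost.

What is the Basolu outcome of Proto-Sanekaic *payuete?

pozoes

Basolu: *payuete
  payuete → poyuete   [vowel merger]
  poyuete → poyuese   [palatalisation]
  poyuese → pozuese   [unconditioned shift]
  pozuese → pozoese   [vowel merger]
  pozoese (rule 5 does not apply)
  pozoese → pozoes   [apocope]
  giving Basolu pozoes.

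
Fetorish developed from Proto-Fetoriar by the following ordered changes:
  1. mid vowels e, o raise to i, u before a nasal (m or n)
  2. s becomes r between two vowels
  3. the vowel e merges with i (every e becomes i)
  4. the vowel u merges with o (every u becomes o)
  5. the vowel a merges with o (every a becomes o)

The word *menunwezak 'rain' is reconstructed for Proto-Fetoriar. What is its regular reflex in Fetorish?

Fetorish: *menunwezak
  menunwezak → minunwezak   [pre-nasal raising]
  minunwezak (rule 2 does not apply)
  minunwezak → minunwizak   [vowel merger]
  minunwizak → minonwizak   [vowel merger]
  minonwizak → minonwizok   [vowel merger]
  giving Fetorish minonwizok.

minonwizok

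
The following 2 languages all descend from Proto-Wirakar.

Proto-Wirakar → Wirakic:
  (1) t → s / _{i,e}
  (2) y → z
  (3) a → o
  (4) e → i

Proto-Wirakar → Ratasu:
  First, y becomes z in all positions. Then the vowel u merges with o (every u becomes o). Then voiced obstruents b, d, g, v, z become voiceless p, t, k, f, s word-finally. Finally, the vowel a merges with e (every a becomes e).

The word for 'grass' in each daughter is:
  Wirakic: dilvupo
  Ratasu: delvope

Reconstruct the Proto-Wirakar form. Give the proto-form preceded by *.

*delvupa

Position 2: Wirakic has i, Ratasu has e. Taking the neighbouring segments as reconstructed: Wirakic i could go back to *e or *i; Ratasu e could go back to *a or *e — the one source consistent with every daughter is *e.
Position 7: Wirakic has o, Ratasu has e. Taking the neighbouring segments as reconstructed: Wirakic o could go back to *a or *o; Ratasu e could go back to *a or *e — the one source consistent with every daughter is *a.
Verify the candidate proto-form against each daughter:
Wirakic: *delvupa
  delvupa (rule 1 does not apply)
  delvupa (rule 2 does not apply)
  delvupa → delvupo   [vowel merger]
  delvupo → dilvupo   [vowel merger]
  giving Wirakic dilvupo.
Ratasu: start from *delvupa.
  rule 1: no change — delvupa
  rule 2 (vowel merger): delvupa → delvopa
  rule 3: no change — delvopa
  rule 4 (vowel merger): delvopa → delvope
  ⇒ Ratasu delvope
*delvupa is the unique common source.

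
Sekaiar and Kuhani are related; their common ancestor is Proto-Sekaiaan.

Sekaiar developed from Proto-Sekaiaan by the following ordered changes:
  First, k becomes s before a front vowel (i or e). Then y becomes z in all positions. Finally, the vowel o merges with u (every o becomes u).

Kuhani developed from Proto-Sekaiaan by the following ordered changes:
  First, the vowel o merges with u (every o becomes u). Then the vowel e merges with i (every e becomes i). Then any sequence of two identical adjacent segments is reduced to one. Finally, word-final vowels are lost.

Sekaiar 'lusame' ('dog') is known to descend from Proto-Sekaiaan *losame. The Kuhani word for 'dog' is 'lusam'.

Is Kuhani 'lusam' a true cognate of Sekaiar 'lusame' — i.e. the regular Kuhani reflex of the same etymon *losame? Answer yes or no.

yes

Derive the expected Kuhani reflex of *losame:
Kuhani: *losame
  losame → lusame   [vowel merger]
  lusame → lusami   [vowel merger]
  lusami (rule 3 does not apply)
  lusami → lusam   [apocope]
  giving Kuhani lusam.
Kuhani 'lusam' matches the regular reflex exactly, so the pair is cognate.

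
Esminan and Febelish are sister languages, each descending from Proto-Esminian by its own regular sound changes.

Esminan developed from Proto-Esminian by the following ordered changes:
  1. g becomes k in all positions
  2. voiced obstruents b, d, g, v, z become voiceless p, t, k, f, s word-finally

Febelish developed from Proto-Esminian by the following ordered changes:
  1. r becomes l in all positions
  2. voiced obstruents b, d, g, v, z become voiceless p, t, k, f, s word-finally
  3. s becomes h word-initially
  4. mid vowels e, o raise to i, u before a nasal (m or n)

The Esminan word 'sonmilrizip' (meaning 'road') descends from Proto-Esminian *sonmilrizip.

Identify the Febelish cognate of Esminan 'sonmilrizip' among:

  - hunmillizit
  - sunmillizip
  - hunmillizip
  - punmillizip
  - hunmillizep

hunmillizip

Febelish: *sonmilrizip > sonmillizip > honmillizip > hunmillizip  (by unconditioned shift, debuccalisation, pre-nasal raising)
Among the options, 'hunmillizip' alone shows every Febelish change applied in order.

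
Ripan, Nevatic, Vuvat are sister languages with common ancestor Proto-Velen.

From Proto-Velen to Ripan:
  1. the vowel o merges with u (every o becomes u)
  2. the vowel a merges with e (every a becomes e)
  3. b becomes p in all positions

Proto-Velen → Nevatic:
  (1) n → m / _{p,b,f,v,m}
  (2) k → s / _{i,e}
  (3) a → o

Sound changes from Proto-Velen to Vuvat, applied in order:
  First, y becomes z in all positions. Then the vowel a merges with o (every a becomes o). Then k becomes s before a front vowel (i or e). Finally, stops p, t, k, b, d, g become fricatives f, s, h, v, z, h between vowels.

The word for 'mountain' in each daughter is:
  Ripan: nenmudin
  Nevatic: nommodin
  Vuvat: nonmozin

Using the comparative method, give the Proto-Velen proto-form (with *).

*nanmodin

Position 3: Ripan has n, Nevatic has m, Vuvat has n. Ripan preserves n here (none of its changes turn any other segment into n), so the proto-segment is *n.
Position 5: Ripan has u, Nevatic has o, Vuvat has o. Taking the neighbouring segments as reconstructed: Ripan u could go back to *o or *u; Nevatic o could go back to *a or *o; Vuvat o could go back to *a or *o — the one source consistent with every daughter is *o.
Position 6: Ripan has d, Nevatic has d, Vuvat has z. Ripan preserves d here (none of its changes turn any other segment into d), so the proto-segment is *d.
This points to *nanmodin. Verify forward in each daughter:
Ripan: start from *nanmodin.
  rule 1 (vowel merger): nanmodin → nanmudin
  rule 2 (vowel merger): nanmudin → nenmudin
  rule 3: no change — nenmudin
  ⇒ Ripan nenmudin
Nevatic: *nanmodin
  nanmodin → nammodin   [nasal place assimilation]
  nammodin (rule 2 does not apply)
  nammodin → nommodin   [vowel merger]
  giving Nevatic nommodin.
Vuvat: *nanmodin
  nanmodin (rule 1 does not apply)
  nanmodin → nonmodin   [vowel merger]
  nonmodin (rule 3 does not apply)
  nonmodin → nonmozin   [intervocalic lenition]
  giving Vuvat nonmozin.
No other proto-form is consistent with every reflex, so the reconstruction is *nanmodin.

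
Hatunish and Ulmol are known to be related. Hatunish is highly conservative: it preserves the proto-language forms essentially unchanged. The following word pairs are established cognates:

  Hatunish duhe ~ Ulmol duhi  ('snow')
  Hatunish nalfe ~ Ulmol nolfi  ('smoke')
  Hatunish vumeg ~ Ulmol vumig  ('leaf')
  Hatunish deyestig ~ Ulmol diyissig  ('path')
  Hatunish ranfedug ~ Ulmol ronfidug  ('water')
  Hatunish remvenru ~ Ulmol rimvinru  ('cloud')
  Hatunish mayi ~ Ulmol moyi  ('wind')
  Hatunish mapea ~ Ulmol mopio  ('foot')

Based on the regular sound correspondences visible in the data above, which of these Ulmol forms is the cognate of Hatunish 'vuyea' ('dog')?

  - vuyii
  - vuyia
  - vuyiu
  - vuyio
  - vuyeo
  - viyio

vuyio

mapea ~ mopio — Hatunish e corresponds to Ulmol i after a consonant, before a back vowel.
mapea ~ mopio — Hatunish a corresponds to Ulmol o word-finally.
Applying these to Hatunish 'vuyea':
  vuyea → vuyia   (e→i after a consonant, before a back vowel)
  vuyia → vuyio   (a→o word-finally)
So the Ulmol cognate is 'vuyio'.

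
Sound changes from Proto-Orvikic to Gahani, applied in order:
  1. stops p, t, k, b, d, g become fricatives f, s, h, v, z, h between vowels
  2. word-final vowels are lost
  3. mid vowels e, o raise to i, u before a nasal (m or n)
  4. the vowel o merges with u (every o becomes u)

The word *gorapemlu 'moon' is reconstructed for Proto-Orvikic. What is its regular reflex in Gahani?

Gahani: start from *gorapemlu.
  rule 1 (intervocalic lenition): gorapemlu → gorafemlu
  rule 2 (apocope): gorafemlu → gorafeml
  rule 3 (pre-nasal raising): gorafeml → gorafiml
  rule 4 (vowel merger): gorafiml → gurafiml
  ⇒ Gahani gurafiml

gurafiml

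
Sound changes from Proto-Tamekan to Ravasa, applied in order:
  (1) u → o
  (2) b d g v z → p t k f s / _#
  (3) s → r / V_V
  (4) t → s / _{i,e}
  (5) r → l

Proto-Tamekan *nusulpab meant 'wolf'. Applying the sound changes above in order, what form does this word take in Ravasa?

Ravasa: start from *nusulpab.
  rule 1 (vowel merger): nusulpab → nosolpab
  rule 2 (final devoicing): nosolpab → nosolpap
  rule 3 (rhotacism): nosolpap → norolpap
  rule 4: no change — norolpap
  rule 5 (unconditioned shift): norolpap → nololpap
  ⇒ Ravasa nololpap

nololpap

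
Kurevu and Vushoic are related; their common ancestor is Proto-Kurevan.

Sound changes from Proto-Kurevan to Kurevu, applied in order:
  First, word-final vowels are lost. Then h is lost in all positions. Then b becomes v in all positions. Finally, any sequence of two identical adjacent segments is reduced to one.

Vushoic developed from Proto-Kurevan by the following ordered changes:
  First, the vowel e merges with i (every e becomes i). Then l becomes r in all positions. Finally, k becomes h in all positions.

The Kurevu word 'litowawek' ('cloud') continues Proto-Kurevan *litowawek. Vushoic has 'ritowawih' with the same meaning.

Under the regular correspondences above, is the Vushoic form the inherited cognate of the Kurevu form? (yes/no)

yes

Derive the expected Vushoic reflex of *litowawek:
Vushoic: start from *litowawek.
  rule 1 (vowel merger): litowawek → litowawik
  rule 2 (unconditioned shift): litowawik → ritowawik
  rule 3 (unconditioned shift): ritowawik → ritowawih
  ⇒ Vushoic ritowawih
Vushoic 'ritowawih' matches the regular reflex exactly, so the pair is cognate.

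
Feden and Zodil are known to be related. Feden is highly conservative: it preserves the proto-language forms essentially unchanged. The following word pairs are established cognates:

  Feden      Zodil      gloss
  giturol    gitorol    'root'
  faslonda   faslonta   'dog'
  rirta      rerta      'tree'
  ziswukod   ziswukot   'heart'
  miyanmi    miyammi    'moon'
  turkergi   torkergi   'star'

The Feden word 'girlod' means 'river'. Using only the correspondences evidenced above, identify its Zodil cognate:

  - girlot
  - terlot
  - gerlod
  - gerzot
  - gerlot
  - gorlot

rirta ~ rerta — Feden i corresponds to Zodil e after a consonant, before r.
ziswukod ~ ziswukot — Feden d corresponds to Zodil t word-finally.
Applying these to Feden 'girlod':
  girlod → gerlod   (i→e after a consonant, before r)
  gerlod → gerlot   (d→t word-finally)
So the Zodil cognate is 'gerlot'.

gerlot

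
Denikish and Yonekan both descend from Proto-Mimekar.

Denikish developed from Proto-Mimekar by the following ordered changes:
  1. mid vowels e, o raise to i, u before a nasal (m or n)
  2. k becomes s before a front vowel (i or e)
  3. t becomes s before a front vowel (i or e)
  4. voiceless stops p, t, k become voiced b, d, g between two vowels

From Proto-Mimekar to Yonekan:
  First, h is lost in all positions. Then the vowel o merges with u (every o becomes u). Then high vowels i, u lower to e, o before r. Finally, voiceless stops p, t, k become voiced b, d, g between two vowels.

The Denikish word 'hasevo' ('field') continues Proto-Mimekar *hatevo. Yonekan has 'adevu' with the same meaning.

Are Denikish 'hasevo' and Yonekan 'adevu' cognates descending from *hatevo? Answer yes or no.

yes

Derive the expected Yonekan reflex of *hatevo:
Yonekan: start from *hatevo.
  rule 1 (h-loss): hatevo → atevo
  rule 2 (vowel merger): atevo → atevu
  rule 3: no change — atevu
  rule 4 (intervocalic voicing): atevu → adevu
  ⇒ Yonekan adevu
Yonekan 'adevu' matches the regular reflex exactly, so the pair is cognate.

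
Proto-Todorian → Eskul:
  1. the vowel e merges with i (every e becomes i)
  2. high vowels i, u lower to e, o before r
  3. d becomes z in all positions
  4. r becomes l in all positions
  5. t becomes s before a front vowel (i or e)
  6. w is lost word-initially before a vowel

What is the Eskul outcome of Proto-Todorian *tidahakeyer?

sizahakiyel

Eskul: *tidahakeyer
  tidahakeyer → tidahakiyir   [vowel merger]
  tidahakiyir → tidahakiyer   [pre-rhotic lowering]
  tidahakiyer → tizahakiyer   [unconditioned shift]
  tizahakiyer → tizahakiyel   [unconditioned shift]
  tizahakiyel → sizahakiyel   [palatalisation]
  sizahakiyel (rule 6 does not apply)
  giving Eskul sizahakiyel.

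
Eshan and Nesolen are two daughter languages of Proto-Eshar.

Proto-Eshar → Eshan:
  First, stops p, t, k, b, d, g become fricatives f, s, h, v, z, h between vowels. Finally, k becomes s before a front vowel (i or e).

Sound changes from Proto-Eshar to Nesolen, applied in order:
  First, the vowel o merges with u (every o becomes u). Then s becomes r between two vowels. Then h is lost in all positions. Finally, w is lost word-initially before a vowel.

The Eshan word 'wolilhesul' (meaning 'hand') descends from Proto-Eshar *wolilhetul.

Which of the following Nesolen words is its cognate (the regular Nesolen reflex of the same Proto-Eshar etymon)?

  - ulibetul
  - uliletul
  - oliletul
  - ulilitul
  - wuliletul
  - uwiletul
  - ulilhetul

uliletul

Nesolen: *wolilhetul > wulilhetul > wuliletul > uliletul  (by vowel merger, h-loss, glide loss)
The other candidates each miss or misapply at least one Nesolen change.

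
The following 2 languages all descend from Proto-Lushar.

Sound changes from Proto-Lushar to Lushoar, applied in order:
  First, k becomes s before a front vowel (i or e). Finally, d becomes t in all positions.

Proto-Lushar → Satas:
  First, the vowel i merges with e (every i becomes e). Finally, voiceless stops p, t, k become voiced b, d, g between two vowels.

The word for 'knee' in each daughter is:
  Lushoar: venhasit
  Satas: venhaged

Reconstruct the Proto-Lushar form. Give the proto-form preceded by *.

Position 8: Lushoar has t, Satas has d. Taking the neighbouring segments as reconstructed: Lushoar t could go back to *t or *d; Satas d can only go back to *d — the one source consistent with every daughter is *d.
Position 6: Lushoar has s, Satas has g. Taking the neighbouring segments as reconstructed: Lushoar s could go back to *k or *s; Satas g could go back to *k or *g — the one source consistent with every daughter is *k.
This points to *venhakid. Verify forward in each daughter:
Lushoar: *venhakid > venhasid > venhasit  (by palatalisation, unconditioned shift)
Satas: *venhakid > venhaked > venhaged  (by vowel merger, intervocalic voicing)
*venhakid is the unique common source.

*venhakid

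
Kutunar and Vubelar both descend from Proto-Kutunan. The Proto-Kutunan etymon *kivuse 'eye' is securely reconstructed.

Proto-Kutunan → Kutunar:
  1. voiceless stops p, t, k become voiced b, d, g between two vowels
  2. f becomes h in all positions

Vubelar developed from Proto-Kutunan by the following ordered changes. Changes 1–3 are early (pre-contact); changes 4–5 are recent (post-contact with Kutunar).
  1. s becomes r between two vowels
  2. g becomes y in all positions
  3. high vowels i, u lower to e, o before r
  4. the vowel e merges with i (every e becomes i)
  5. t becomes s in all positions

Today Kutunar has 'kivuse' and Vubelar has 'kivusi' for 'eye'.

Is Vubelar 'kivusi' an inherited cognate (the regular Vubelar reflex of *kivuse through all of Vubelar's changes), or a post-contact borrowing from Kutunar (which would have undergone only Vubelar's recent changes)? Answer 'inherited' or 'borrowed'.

If inherited, *kivuse would pass through all of Vubelar's changes:
Vubelar: *kivuse
  kivuse → kivure   [rhotacism]
  kivure (rule 2 does not apply)
  kivure → kivore   [pre-rhotic lowering]
  kivore → kivori   [vowel merger]
  kivori (rule 5 does not apply)
  giving Vubelar kivori.
If borrowed from Kutunar 'kivuse' after the early changes, it would undergo only the recent ones:
  rule 4 (vowel merger): kivuse → kivusi
  rule 5 (unconditioned shift): no change (kivusi)
  ⇒ as a loan: kivusi
Vubelar 'kivusi' matches the loan outcome 'kivusi', not the inherited 'kivori' — it skipped the early Vubelar changes, so it was borrowed from Kutunar.

borrowed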